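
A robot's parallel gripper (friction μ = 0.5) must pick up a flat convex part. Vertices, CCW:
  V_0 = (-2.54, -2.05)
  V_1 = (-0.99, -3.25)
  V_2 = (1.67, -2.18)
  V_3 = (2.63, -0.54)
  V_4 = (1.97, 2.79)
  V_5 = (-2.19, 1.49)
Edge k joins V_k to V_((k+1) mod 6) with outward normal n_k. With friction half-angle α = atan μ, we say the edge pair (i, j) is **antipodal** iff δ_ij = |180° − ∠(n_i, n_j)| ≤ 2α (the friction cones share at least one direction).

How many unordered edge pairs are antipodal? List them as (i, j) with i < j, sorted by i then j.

count = 5; pairs: (0,3), (1,4), (2,4), (2,5), (3,5)

α = atan 0.5 = 26.57°;  2α = 53.13°
n_0 = (-0.6122, -0.7907)
n_1 = (+0.3732, -0.9278)
n_2 = (+0.8630, -0.5052)
n_3 = (+0.9809, +0.1944)
n_4 = (-0.2983, +0.9545)
n_5 = (-0.9951, +0.0984)
  (0,1): δ = 120.34°  ·
  (0,2): δ = 82.60°  ·
  (0,3): δ = 41.04°  ✓
  (0,4): δ = 55.10°  ·
  (0,5): δ = 122.10°  ·
  (1,2): δ = 142.26°  ·
  (1,3): δ = 100.70°  ·
  (1,4): δ = 4.56°  ✓
  (1,5): δ = 62.44°  ·
  (2,3): δ = 138.45°  ·
  (2,4): δ = 42.30°  ✓
  (2,5): δ = 24.70°  ✓
  (3,4): δ = 83.86°  ·
  (3,5): δ = 16.86°  ✓
  (4,5): δ = 113.00°  ·
antipodal pairs: 5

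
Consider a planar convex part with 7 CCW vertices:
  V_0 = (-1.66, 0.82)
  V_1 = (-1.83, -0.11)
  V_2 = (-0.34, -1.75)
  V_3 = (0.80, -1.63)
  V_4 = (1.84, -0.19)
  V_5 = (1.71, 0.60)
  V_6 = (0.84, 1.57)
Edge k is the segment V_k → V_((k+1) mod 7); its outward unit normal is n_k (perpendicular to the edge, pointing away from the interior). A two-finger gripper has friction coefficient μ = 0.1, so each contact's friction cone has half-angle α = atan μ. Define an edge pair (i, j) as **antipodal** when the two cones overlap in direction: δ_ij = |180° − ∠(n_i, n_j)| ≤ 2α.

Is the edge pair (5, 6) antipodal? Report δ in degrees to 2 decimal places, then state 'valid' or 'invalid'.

α = atan 0.1 = 5.71°;  2α = 11.42°
edge 5: e_5 = (-0.87, +0.97);  n_5 = (+0.7444, +0.6677)
edge 6: e_6 = (-2.50, -0.75);  n_6 = (-0.2873, +0.9578)
∠(n_5, n_6) = 64.81°
δ = |180° − 64.81°| = 115.19°
115.19° > 2α = 11.42°  →  invalid

δ = 115.19°, invalid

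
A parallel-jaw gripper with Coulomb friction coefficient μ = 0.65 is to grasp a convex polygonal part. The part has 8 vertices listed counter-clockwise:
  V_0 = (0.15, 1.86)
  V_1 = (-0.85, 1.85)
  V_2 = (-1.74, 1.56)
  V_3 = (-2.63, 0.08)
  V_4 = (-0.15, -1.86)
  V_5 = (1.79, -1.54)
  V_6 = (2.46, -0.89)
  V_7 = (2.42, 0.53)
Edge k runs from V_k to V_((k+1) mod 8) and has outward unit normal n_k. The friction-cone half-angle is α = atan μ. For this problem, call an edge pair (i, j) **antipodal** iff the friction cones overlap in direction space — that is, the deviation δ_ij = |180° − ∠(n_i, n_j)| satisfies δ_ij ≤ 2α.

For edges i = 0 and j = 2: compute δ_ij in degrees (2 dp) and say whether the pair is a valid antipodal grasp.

δ = 121.59°, invalid

α = atan 0.65 = 33.02°;  2α = 66.05°
edge 0: e_0 = (-1.00, -0.01);  n_0 = (-0.0100, +1.0000)
edge 2: e_2 = (-0.89, -1.48);  n_2 = (-0.8570, +0.5153)
∠(n_0, n_2) = 58.41°
δ = |180° − 58.41°| = 121.59°
121.59° > 2α = 66.05°  →  invalid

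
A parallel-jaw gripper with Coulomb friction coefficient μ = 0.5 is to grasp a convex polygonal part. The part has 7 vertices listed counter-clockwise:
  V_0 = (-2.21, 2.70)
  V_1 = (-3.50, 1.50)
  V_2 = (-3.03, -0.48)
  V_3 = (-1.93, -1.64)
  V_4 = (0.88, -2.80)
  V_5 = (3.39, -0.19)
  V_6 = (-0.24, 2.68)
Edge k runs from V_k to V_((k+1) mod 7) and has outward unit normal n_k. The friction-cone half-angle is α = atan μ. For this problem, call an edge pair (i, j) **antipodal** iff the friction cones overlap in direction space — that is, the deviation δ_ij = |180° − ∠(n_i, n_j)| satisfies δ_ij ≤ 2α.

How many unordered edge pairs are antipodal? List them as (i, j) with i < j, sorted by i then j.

count = 7; pairs: (0,4), (1,5), (2,5), (2,6), (3,5), (3,6), (4,6)

α = atan 0.5 = 26.57°;  2α = 53.13°
n_0 = (-0.6811, +0.7322)
n_1 = (-0.9730, -0.2310)
n_2 = (-0.7256, -0.6881)
n_3 = (-0.3816, -0.9243)
n_4 = (+0.7208, -0.6932)
n_5 = (+0.6202, +0.7844)
n_6 = (+0.0102, +0.9999)
  (0,1): δ = 119.58°  ·
  (0,2): δ = 89.45°  ·
  (0,3): δ = 65.36°  ·
  (0,4): δ = 3.19°  ✓
  (0,5): δ = 98.74°  ·
  (0,6): δ = 136.49°  ·
  (1,2): δ = 149.87°  ·
  (1,3): δ = 125.78°  ·
  (1,4): δ = 57.23°  ·
  (1,5): δ = 38.32°  ✓
  (1,6): δ = 76.06°  ·
  (2,3): δ = 155.91°  ·
  (2,4): δ = 87.36°  ·
  (2,5): δ = 8.19°  ✓
  (2,6): δ = 45.94°  ✓
  (3,4): δ = 111.45°  ·
  (3,5): δ = 15.90°  ✓
  (3,6): δ = 21.85°  ✓
  (4,5): δ = 84.45°  ·
  (4,6): δ = 46.70°  ✓
  (5,6): δ = 142.25°  ·
antipodal pairs: 7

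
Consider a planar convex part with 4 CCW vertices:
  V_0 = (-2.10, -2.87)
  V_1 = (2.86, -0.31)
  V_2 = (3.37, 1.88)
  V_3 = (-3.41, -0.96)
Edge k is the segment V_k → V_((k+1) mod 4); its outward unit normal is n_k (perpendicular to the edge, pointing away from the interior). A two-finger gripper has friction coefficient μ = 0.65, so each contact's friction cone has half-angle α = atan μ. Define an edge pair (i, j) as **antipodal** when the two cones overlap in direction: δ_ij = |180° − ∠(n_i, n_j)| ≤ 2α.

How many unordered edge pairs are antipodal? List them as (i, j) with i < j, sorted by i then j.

α = atan 0.65 = 33.02°;  2α = 66.05°
n_0 = (+0.4586, -0.8886)
n_1 = (+0.9739, -0.2268)
n_2 = (-0.3864, +0.9224)
n_3 = (-0.8247, -0.5656)
  (0,1): δ = 130.41°  ·
  (0,2): δ = 4.57°  ✓
  (0,3): δ = 97.15°  ·
  (1,2): δ = 54.16°  ✓
  (1,3): δ = 47.55°  ✓
  (2,3): δ = 78.28°  ·
antipodal pairs: 3

count = 3; pairs: (0,2), (1,2), (1,3)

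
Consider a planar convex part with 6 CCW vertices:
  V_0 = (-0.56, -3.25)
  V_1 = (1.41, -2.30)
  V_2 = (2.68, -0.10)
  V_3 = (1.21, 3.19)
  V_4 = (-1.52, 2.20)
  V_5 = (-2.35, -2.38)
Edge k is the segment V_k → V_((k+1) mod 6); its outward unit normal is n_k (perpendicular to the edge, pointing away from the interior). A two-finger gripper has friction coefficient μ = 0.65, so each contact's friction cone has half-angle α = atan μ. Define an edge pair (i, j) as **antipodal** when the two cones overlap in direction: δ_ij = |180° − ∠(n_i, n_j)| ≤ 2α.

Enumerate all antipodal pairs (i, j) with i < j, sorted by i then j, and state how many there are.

count = 7; pairs: (0,3), (0,4), (1,3), (1,4), (2,4), (2,5), (3,5)

α = atan 0.65 = 33.02°;  2α = 66.05°
n_0 = (+0.4344, -0.9007)
n_1 = (+0.8661, -0.4999)
n_2 = (+0.9130, +0.4079)
n_3 = (-0.3409, +0.9401)
n_4 = (-0.9840, +0.1783)
n_5 = (-0.4371, -0.8994)
  (0,1): δ = 145.74°  ·
  (0,2): δ = 91.67°  ·
  (0,3): δ = 5.81°  ✓
  (0,4): δ = 53.98°  ✓
  (0,5): δ = 128.33°  ·
  (1,2): δ = 125.93°  ·
  (1,3): δ = 40.07°  ✓
  (1,4): δ = 19.72°  ✓
  (1,5): δ = 94.08°  ·
  (2,3): δ = 94.14°  ·
  (2,4): δ = 34.35°  ✓
  (2,5): δ = 40.00°  ✓
  (3,4): δ = 120.20°  ·
  (3,5): δ = 45.85°  ✓
  (4,5): δ = 105.65°  ·
antipodal pairs: 7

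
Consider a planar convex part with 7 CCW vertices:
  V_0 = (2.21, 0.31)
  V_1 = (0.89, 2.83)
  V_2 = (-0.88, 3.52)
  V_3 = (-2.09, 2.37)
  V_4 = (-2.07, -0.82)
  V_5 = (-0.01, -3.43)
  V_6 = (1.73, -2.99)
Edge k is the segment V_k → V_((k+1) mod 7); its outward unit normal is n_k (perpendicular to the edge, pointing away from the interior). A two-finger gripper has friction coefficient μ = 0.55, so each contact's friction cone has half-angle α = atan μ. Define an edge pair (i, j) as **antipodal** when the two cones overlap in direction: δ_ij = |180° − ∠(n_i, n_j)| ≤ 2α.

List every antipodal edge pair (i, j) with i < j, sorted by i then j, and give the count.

count = 8; pairs: (0,3), (0,4), (1,4), (1,5), (2,5), (2,6), (3,6), (4,6)

α = atan 0.55 = 28.81°;  2α = 57.62°
n_0 = (+0.8858, +0.4640)
n_1 = (+0.3632, +0.9317)
n_2 = (-0.6889, +0.7248)
n_3 = (-1.0000, -0.0063)
n_4 = (-0.7850, -0.6195)
n_5 = (+0.2452, -0.9695)
n_6 = (+0.9896, -0.1439)
  (0,1): δ = 138.94°  ·
  (0,2): δ = 74.10°  ·
  (0,3): δ = 27.29°  ✓
  (0,4): δ = 10.64°  ✓
  (0,5): δ = 76.55°  ·
  (0,6): δ = 144.08°  ·
  (1,2): δ = 115.16°  ·
  (1,3): δ = 68.34°  ·
  (1,4): δ = 30.42°  ✓
  (1,5): δ = 35.49°  ✓
  (1,6): δ = 103.02°  ·
  (2,3): δ = 133.18°  ·
  (2,4): δ = 95.26°  ·
  (2,5): δ = 29.35°  ✓
  (2,6): δ = 38.18°  ✓
  (3,4): δ = 142.08°  ·
  (3,5): δ = 76.17°  ·
  (3,6): δ = 8.64°  ✓
  (4,5): δ = 114.09°  ·
  (4,6): δ = 46.56°  ✓
  (5,6): δ = 112.47°  ·
antipodal pairs: 8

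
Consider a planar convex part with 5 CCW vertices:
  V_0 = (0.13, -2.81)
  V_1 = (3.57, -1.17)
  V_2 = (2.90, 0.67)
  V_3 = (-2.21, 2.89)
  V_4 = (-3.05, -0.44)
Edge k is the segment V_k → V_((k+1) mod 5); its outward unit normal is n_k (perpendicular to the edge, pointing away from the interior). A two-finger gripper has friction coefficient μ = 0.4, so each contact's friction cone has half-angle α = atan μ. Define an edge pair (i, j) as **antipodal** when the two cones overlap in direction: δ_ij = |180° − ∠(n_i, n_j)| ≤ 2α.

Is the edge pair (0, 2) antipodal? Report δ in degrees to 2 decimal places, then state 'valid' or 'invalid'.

α = atan 0.4 = 21.80°;  2α = 43.60°
edge 0: e_0 = (+3.44, +1.64);  n_0 = (+0.4303, -0.9027)
edge 2: e_2 = (-5.11, +2.22);  n_2 = (+0.3985, +0.9172)
∠(n_0, n_2) = 131.03°
δ = |180° − 131.03°| = 48.97°
48.97° > 2α = 43.60°  →  invalid

δ = 48.97°, invalid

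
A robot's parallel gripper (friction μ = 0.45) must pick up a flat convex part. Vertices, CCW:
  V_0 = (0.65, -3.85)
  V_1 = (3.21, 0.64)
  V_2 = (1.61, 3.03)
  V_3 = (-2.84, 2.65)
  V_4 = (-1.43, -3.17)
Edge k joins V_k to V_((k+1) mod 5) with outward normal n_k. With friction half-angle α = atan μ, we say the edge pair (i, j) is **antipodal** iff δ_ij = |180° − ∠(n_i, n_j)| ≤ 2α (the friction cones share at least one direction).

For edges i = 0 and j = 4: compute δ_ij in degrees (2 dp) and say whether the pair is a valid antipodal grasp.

α = atan 0.45 = 24.23°;  2α = 48.46°
edge 0: e_0 = (+2.56, +4.49);  n_0 = (+0.8687, -0.4953)
edge 4: e_4 = (+2.08, -0.68);  n_4 = (-0.3107, -0.9505)
∠(n_0, n_4) = 78.41°
δ = |180° − 78.41°| = 101.59°
101.59° > 2α = 48.46°  →  invalid

δ = 101.59°, invalid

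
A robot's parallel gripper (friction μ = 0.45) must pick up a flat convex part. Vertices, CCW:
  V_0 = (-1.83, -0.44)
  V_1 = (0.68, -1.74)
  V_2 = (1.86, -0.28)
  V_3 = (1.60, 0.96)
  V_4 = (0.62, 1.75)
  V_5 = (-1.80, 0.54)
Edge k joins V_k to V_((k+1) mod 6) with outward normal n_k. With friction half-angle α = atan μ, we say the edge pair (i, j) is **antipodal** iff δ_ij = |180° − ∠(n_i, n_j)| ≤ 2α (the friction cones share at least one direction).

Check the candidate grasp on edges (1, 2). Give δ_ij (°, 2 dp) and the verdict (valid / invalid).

δ = 129.21°, invalid

α = atan 0.45 = 24.23°;  2α = 48.46°
edge 1: e_1 = (+1.18, +1.46);  n_1 = (+0.7777, -0.6286)
edge 2: e_2 = (-0.26, +1.24);  n_2 = (+0.9787, +0.2052)
∠(n_1, n_2) = 50.79°
δ = |180° − 50.79°| = 129.21°
129.21° > 2α = 48.46°  →  invalid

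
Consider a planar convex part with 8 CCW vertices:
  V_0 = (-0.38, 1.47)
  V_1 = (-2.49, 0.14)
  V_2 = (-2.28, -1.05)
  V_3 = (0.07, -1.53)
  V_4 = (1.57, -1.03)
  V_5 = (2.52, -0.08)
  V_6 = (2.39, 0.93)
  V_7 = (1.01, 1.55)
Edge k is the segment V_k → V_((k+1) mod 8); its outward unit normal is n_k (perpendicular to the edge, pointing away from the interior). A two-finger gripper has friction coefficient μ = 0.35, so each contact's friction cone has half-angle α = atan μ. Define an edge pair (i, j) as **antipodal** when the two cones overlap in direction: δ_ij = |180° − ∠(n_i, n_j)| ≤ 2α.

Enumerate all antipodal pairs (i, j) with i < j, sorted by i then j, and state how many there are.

α = atan 0.35 = 19.29°;  2α = 38.58°
n_0 = (-0.5332, +0.8460)
n_1 = (-0.9848, -0.1738)
n_2 = (-0.2001, -0.9798)
n_3 = (+0.3162, -0.9487)
n_4 = (+0.7071, -0.7071)
n_5 = (+0.9918, +0.1277)
n_6 = (+0.4098, +0.9122)
n_7 = (-0.0575, +0.9983)
  (0,1): δ = 112.22°  ·
  (0,2): δ = 43.77°  ·
  (0,3): δ = 13.79°  ✓
  (0,4): δ = 12.78°  ✓
  (0,5): δ = 65.11°  ·
  (0,6): δ = 123.58°  ·
  (0,7): δ = 151.07°  ·
  (1,2): δ = 111.55°  ·
  (1,3): δ = 81.57°  ·
  (1,4): δ = 55.01°  ·
  (1,5): δ = 2.67°  ✓
  (1,6): δ = 55.80°  ·
  (1,7): δ = 83.29°  ·
  (2,3): δ = 150.02°  ·
  (2,4): δ = 123.46°  ·
  (2,5): δ = 71.12°  ·
  (2,6): δ = 12.65°  ✓
  (2,7): δ = 14.84°  ✓
  (3,4): δ = 153.43°  ·
  (3,5): δ = 101.10°  ·
  (3,6): δ = 42.63°  ·
  (3,7): δ = 15.14°  ✓
  (4,5): δ = 127.67°  ·
  (4,6): δ = 69.19°  ·
  (4,7): δ = 41.71°  ·
  (5,6): δ = 121.53°  ·
  (5,7): δ = 94.04°  ·
  (6,7): δ = 152.51°  ·
antipodal pairs: 6

count = 6; pairs: (0,3), (0,4), (1,5), (2,6), (2,7), (3,7)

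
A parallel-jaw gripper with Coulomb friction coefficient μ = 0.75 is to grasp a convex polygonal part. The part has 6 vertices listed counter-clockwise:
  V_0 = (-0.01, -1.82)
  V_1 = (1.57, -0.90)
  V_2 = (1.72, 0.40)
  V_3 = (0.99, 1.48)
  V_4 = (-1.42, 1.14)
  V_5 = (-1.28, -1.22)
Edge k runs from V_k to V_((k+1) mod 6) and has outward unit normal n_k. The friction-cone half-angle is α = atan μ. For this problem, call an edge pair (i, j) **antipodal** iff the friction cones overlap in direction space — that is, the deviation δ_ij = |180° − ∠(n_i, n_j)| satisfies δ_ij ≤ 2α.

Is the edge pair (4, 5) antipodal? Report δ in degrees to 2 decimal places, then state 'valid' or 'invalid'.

δ = 118.68°, invalid

α = atan 0.75 = 36.87°;  2α = 73.74°
edge 4: e_4 = (+0.14, -2.36);  n_4 = (-0.9982, -0.0592)
edge 5: e_5 = (+1.27, -0.60);  n_5 = (-0.4272, -0.9042)
∠(n_4, n_5) = 61.32°
δ = |180° − 61.32°| = 118.68°
118.68° > 2α = 73.74°  →  invalid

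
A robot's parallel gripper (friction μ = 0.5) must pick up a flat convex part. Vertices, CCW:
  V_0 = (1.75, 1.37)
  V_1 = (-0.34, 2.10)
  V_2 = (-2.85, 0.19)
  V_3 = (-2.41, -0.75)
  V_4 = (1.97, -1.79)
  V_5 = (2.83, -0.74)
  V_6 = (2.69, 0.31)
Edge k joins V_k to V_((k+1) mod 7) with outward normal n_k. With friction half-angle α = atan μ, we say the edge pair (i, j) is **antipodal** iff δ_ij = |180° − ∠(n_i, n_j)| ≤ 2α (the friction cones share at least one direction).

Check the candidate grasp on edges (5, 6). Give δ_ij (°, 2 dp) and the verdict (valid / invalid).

α = atan 0.5 = 26.57°;  2α = 53.13°
edge 5: e_5 = (-0.14, +1.05);  n_5 = (+0.9912, +0.1322)
edge 6: e_6 = (-0.94, +1.06);  n_6 = (+0.7482, +0.6635)
∠(n_5, n_6) = 33.97°
δ = |180° − 33.97°| = 146.03°
146.03° > 2α = 53.13°  →  invalid

δ = 146.03°, invalid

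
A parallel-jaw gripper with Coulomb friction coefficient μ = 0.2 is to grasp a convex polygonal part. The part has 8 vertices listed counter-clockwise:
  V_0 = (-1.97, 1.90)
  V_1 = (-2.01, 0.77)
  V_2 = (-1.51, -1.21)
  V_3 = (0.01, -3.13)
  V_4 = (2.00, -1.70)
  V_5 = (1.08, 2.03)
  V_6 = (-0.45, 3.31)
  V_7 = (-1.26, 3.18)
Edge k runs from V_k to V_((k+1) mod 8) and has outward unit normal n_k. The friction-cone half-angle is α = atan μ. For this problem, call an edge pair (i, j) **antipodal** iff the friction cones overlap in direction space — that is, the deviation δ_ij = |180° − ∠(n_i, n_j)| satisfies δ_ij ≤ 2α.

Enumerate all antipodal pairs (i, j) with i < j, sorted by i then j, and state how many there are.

count = 3; pairs: (0,4), (1,4), (2,5)

α = atan 0.2 = 11.31°;  2α = 22.62°
n_0 = (-0.9994, +0.0354)
n_1 = (-0.9696, -0.2448)
n_2 = (-0.7840, -0.6207)
n_3 = (+0.5836, -0.8121)
n_4 = (+0.9709, +0.2395)
n_5 = (+0.6417, +0.7670)
n_6 = (-0.1585, +0.9874)
n_7 = (-0.8745, +0.4851)
  (0,1): δ = 163.80°  ·
  (0,2): δ = 139.61°  ·
  (0,3): δ = 52.27°  ·
  (0,4): δ = 15.88°  ✓
  (0,5): δ = 52.11°  ·
  (0,6): δ = 101.15°  ·
  (0,7): δ = 153.01°  ·
  (1,2): δ = 155.80°  ·
  (1,3): δ = 68.47°  ·
  (1,4): δ = 0.32°  ✓
  (1,5): δ = 35.91°  ·
  (1,6): δ = 84.95°  ·
  (1,7): δ = 136.81°  ·
  (2,3): δ = 92.67°  ·
  (2,4): δ = 24.51°  ·
  (2,5): δ = 11.72°  ✓
  (2,6): δ = 60.75°  ·
  (2,7): δ = 112.62°  ·
  (3,4): δ = 111.85°  ·
  (3,5): δ = 75.62°  ·
  (3,6): δ = 26.58°  ·
  (3,7): δ = 25.28°  ·
  (4,5): δ = 143.77°  ·
  (4,6): δ = 94.74°  ·
  (4,7): δ = 42.87°  ·
  (5,6): δ = 130.97°  ·
  (5,7): δ = 79.10°  ·
  (6,7): δ = 128.13°  ·
antipodal pairs: 3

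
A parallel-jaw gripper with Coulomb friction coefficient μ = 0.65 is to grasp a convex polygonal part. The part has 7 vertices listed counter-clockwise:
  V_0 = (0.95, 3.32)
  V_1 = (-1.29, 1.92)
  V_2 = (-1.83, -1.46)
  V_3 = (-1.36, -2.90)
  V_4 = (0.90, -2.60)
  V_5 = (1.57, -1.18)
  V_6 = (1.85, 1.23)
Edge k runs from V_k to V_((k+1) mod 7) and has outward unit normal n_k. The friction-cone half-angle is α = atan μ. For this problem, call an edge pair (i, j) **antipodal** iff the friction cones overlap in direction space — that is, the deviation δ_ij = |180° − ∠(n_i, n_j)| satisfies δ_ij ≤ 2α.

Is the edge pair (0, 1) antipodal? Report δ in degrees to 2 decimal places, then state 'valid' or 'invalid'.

δ = 131.08°, invalid

α = atan 0.65 = 33.02°;  2α = 66.05°
edge 0: e_0 = (-2.24, -1.40);  n_0 = (-0.5300, +0.8480)
edge 1: e_1 = (-0.54, -3.38);  n_1 = (-0.9875, +0.1578)
∠(n_0, n_1) = 48.92°
δ = |180° − 48.92°| = 131.08°
131.08° > 2α = 66.05°  →  invalid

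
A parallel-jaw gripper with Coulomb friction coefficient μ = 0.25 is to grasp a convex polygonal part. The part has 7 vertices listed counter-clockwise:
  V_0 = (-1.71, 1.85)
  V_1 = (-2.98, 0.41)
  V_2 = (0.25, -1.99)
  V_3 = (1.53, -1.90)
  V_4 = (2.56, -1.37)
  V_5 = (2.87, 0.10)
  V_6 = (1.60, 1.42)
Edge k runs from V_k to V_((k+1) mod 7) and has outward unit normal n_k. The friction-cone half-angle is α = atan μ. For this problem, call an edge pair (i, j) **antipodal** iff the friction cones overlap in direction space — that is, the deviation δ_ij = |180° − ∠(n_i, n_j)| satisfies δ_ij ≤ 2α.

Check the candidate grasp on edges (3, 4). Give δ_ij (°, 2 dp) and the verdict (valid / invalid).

δ = 129.14°, invalid

α = atan 0.25 = 14.04°;  2α = 28.07°
edge 3: e_3 = (+1.03, +0.53);  n_3 = (+0.4575, -0.8892)
edge 4: e_4 = (+0.31, +1.47);  n_4 = (+0.9785, -0.2063)
∠(n_3, n_4) = 50.86°
δ = |180° − 50.86°| = 129.14°
129.14° > 2α = 28.07°  →  invalid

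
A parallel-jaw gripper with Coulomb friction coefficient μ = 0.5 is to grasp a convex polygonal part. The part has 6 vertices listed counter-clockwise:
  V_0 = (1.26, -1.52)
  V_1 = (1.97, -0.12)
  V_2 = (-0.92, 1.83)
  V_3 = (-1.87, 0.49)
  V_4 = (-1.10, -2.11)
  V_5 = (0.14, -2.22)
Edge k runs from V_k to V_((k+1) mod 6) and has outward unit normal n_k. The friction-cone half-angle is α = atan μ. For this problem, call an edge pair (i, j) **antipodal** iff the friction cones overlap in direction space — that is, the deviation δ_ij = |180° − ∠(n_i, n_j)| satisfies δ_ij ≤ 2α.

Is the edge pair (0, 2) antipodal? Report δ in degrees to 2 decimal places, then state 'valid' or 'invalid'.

δ = 8.44°, valid

α = atan 0.5 = 26.57°;  2α = 53.13°
edge 0: e_0 = (+0.71, +1.40);  n_0 = (+0.8919, -0.4523)
edge 2: e_2 = (-0.95, -1.34);  n_2 = (-0.8158, +0.5784)
∠(n_0, n_2) = 171.56°
δ = |180° − 171.56°| = 8.44°
8.44° ≤ 2α = 53.13°  →  valid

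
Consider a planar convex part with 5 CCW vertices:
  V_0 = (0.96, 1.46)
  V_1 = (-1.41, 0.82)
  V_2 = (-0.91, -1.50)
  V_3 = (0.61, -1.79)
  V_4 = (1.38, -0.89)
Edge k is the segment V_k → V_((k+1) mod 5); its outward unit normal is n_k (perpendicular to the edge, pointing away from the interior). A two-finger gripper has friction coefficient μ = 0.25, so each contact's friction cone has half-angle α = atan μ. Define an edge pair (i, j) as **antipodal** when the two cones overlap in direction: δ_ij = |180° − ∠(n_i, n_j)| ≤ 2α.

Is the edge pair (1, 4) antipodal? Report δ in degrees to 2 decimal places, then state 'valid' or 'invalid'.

α = atan 0.25 = 14.04°;  2α = 28.07°
edge 1: e_1 = (+0.50, -2.32);  n_1 = (-0.9776, -0.2107)
edge 4: e_4 = (-0.42, +2.35);  n_4 = (+0.9844, +0.1759)
∠(n_1, n_4) = 177.97°
δ = |180° − 177.97°| = 2.03°
2.03° ≤ 2α = 28.07°  →  valid

δ = 2.03°, valid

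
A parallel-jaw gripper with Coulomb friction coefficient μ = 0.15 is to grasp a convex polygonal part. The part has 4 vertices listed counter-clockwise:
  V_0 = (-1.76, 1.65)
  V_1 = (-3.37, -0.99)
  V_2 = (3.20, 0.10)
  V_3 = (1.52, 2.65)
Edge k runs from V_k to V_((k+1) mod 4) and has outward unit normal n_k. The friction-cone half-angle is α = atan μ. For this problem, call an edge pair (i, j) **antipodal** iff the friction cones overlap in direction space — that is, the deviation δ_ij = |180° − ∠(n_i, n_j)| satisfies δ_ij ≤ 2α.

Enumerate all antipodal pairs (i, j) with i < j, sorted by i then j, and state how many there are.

count = 1; pairs: (1,3)

α = atan 0.15 = 8.53°;  2α = 17.06°
n_0 = (-0.8538, +0.5207)
n_1 = (+0.1637, -0.9865)
n_2 = (+0.8351, +0.5502)
n_3 = (-0.2916, +0.9565)
  (0,1): δ = 49.20°  ·
  (0,2): δ = 64.75°  ·
  (0,3): δ = 138.33°  ·
  (1,2): δ = 66.04°  ·
  (1,3): δ = 7.54°  ✓
  (2,3): δ = 106.42°  ·
antipodal pairs: 1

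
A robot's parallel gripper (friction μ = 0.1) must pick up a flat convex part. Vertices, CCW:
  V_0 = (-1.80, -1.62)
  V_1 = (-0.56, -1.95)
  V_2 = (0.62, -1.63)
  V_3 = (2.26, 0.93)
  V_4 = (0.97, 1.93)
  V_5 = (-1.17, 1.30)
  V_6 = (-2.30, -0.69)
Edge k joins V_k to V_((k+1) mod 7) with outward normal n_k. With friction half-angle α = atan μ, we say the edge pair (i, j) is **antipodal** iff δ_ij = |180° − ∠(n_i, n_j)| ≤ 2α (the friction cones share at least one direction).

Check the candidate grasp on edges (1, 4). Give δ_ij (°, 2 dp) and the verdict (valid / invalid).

α = atan 0.1 = 5.71°;  2α = 11.42°
edge 1: e_1 = (+1.18, +0.32);  n_1 = (+0.2617, -0.9651)
edge 4: e_4 = (-2.14, -0.63);  n_4 = (-0.2824, +0.9593)
∠(n_1, n_4) = 178.77°
δ = |180° − 178.77°| = 1.23°
1.23° ≤ 2α = 11.42°  →  valid

δ = 1.23°, valid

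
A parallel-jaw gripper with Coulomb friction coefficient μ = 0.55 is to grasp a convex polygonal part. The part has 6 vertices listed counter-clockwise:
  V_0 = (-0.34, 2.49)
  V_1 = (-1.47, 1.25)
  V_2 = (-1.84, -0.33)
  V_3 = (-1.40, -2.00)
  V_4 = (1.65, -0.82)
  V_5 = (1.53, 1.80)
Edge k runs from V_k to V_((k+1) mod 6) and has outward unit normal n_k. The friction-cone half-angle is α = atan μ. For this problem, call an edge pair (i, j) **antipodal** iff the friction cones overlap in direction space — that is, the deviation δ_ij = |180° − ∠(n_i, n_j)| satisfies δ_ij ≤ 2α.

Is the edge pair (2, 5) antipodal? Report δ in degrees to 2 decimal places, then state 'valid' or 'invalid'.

α = atan 0.55 = 28.81°;  2α = 57.62°
edge 2: e_2 = (+0.44, -1.67);  n_2 = (-0.9670, -0.2548)
edge 5: e_5 = (-1.87, +0.69);  n_5 = (+0.3462, +0.9382)
∠(n_2, n_5) = 125.01°
δ = |180° − 125.01°| = 54.99°
54.99° ≤ 2α = 57.62°  →  valid

δ = 54.99°, valid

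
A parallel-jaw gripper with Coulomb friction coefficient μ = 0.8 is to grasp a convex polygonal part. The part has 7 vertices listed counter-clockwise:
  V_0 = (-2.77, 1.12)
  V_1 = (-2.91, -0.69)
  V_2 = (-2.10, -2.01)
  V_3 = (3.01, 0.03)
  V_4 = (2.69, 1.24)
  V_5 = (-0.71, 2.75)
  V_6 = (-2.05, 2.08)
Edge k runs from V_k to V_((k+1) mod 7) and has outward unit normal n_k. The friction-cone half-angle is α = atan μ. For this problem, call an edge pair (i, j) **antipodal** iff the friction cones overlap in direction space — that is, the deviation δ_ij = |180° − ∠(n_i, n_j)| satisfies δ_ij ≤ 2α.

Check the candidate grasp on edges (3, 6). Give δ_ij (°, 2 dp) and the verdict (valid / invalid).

α = atan 0.8 = 38.66°;  2α = 77.32°
edge 3: e_3 = (-0.32, +1.21);  n_3 = (+0.9668, +0.2557)
edge 6: e_6 = (-0.72, -0.96);  n_6 = (-0.8000, +0.6000)
∠(n_3, n_6) = 128.32°
δ = |180° − 128.32°| = 51.68°
51.68° ≤ 2α = 77.32°  →  valid

δ = 51.68°, valid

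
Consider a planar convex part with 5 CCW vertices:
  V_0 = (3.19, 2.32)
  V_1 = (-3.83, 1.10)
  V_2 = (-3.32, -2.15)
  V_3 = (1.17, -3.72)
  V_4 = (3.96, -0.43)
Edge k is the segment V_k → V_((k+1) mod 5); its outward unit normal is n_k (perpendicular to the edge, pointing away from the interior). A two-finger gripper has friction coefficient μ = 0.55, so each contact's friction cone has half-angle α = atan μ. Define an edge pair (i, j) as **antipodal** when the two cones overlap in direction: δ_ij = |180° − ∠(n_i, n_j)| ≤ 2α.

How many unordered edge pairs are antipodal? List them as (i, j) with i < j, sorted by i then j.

count = 5; pairs: (0,2), (0,3), (1,3), (1,4), (2,4)

α = atan 0.55 = 28.81°;  2α = 57.62°
n_0 = (-0.1712, +0.9852)
n_1 = (-0.9879, -0.1550)
n_2 = (-0.3301, -0.9440)
n_3 = (+0.7627, -0.6468)
n_4 = (+0.9630, +0.2696)
  (0,1): δ = 90.94°  ·
  (0,2): δ = 29.13°  ✓
  (0,3): δ = 39.84°  ✓
  (0,4): δ = 95.78°  ·
  (1,2): δ = 118.19°  ·
  (1,3): δ = 49.22°  ✓
  (1,4): δ = 6.72°  ✓
  (2,3): δ = 111.03°  ·
  (2,4): δ = 55.08°  ✓
  (3,4): δ = 124.06°  ·
antipodal pairs: 5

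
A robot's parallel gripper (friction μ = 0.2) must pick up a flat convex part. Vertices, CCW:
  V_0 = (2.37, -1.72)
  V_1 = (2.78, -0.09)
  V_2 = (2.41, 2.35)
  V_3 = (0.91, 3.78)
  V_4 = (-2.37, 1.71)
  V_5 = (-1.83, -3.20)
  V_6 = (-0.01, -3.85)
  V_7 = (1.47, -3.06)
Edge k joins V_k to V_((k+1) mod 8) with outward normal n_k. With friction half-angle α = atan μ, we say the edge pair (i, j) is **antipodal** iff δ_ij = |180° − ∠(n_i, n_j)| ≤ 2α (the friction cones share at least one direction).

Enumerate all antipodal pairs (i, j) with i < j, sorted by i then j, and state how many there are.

count = 3; pairs: (0,4), (1,4), (3,6)

α = atan 0.2 = 11.31°;  2α = 22.62°
n_0 = (+0.9698, -0.2439)
n_1 = (+0.9887, +0.1499)
n_2 = (+0.6900, +0.7238)
n_3 = (-0.5337, +0.8457)
n_4 = (-0.9940, -0.1093)
n_5 = (-0.3363, -0.9417)
n_6 = (+0.4709, -0.8822)
n_7 = (+0.8301, -0.5576)
  (0,1): δ = 157.26°  ·
  (0,2): δ = 119.51°  ·
  (0,3): δ = 43.63°  ·
  (0,4): δ = 20.40°  ✓
  (0,5): δ = 84.47°  ·
  (0,6): δ = 132.21°  ·
  (0,7): δ = 160.23°  ·
  (1,2): δ = 142.25°  ·
  (1,3): δ = 66.37°  ·
  (1,4): δ = 2.35°  ✓
  (1,5): δ = 61.72°  ·
  (1,6): δ = 109.47°  ·
  (1,7): δ = 137.49°  ·
  (2,3): δ = 104.11°  ·
  (2,4): δ = 40.09°  ·
  (2,5): δ = 23.98°  ·
  (2,6): δ = 71.72°  ·
  (2,7): δ = 99.74°  ·
  (3,4): δ = 115.98°  ·
  (3,5): δ = 51.91°  ·
  (3,6): δ = 4.16°  ✓
  (3,7): δ = 23.86°  ·
  (4,5): δ = 115.93°  ·
  (4,6): δ = 68.18°  ·
  (4,7): δ = 40.16°  ·
  (5,6): δ = 132.25°  ·
  (5,7): δ = 104.23°  ·
  (6,7): δ = 151.98°  ·
antipodal pairs: 3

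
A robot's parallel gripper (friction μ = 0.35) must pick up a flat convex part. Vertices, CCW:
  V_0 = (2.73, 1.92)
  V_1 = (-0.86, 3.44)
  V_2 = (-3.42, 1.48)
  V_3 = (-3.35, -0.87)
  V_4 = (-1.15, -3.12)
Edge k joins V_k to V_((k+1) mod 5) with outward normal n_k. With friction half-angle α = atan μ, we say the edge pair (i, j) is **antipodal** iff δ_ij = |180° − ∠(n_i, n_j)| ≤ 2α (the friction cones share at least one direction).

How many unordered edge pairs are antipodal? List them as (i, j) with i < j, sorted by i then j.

α = atan 0.35 = 19.29°;  2α = 38.58°
n_0 = (+0.3899, +0.9209)
n_1 = (-0.6079, +0.7940)
n_2 = (-0.9996, -0.0298)
n_3 = (-0.7150, -0.6991)
n_4 = (+0.7924, -0.6100)
  (0,1): δ = 119.61°  ·
  (0,2): δ = 65.35°  ·
  (0,3): δ = 22.70°  ✓
  (0,4): δ = 75.36°  ·
  (1,2): δ = 125.73°  ·
  (1,3): δ = 83.08°  ·
  (1,4): δ = 14.97°  ✓
  (2,3): δ = 137.35°  ·
  (2,4): δ = 39.30°  ·
  (3,4): δ = 81.95°  ·
antipodal pairs: 2

count = 2; pairs: (0,3), (1,4)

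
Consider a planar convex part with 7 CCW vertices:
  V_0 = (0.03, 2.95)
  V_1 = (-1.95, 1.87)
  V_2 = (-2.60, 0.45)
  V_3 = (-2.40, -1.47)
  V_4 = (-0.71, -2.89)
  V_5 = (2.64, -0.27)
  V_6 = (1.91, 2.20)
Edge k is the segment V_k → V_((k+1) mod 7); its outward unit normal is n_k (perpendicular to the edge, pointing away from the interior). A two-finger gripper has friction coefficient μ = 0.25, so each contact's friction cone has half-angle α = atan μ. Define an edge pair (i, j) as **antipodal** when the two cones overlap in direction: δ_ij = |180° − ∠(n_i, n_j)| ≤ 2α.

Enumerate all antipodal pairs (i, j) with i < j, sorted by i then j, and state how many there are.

α = atan 0.25 = 14.04°;  2α = 28.07°
n_0 = (-0.4789, +0.8779)
n_1 = (-0.9093, +0.4162)
n_2 = (-0.9946, -0.1036)
n_3 = (-0.6433, -0.7656)
n_4 = (+0.6161, -0.7877)
n_5 = (+0.9590, +0.2834)
n_6 = (+0.3705, +0.9288)
  (0,1): δ = 143.21°  ·
  (0,2): δ = 112.66°  ·
  (0,3): δ = 68.65°  ·
  (0,4): δ = 9.42°  ✓
  (0,5): δ = 77.85°  ·
  (0,6): δ = 129.64°  ·
  (1,2): δ = 149.46°  ·
  (1,3): δ = 105.44°  ·
  (1,4): δ = 27.38°  ✓
  (1,5): δ = 41.06°  ·
  (1,6): δ = 92.85°  ·
  (2,3): δ = 135.99°  ·
  (2,4): δ = 57.92°  ·
  (2,5): δ = 10.52°  ✓
  (2,6): δ = 62.30°  ·
  (3,4): δ = 101.93°  ·
  (3,5): δ = 33.50°  ·
  (3,6): δ = 18.29°  ✓
  (4,5): δ = 111.56°  ·
  (4,6): δ = 59.78°  ·
  (5,6): δ = 128.21°  ·
antipodal pairs: 4

count = 4; pairs: (0,4), (1,4), (2,5), (3,6)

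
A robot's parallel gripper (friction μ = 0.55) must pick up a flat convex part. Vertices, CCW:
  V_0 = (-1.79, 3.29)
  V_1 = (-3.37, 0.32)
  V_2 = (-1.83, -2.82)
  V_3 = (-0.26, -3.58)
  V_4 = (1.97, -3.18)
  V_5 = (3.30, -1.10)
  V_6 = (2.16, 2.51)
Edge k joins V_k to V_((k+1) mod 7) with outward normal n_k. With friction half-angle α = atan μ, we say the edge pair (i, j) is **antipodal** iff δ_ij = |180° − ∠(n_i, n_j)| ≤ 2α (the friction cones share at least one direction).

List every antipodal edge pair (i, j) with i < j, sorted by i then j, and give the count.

count = 8; pairs: (0,3), (0,4), (0,5), (1,5), (1,6), (2,5), (2,6), (3,6)

α = atan 0.55 = 28.81°;  2α = 57.62°
n_0 = (-0.8828, +0.4697)
n_1 = (-0.8978, -0.4403)
n_2 = (-0.4357, -0.9001)
n_3 = (+0.1766, -0.9843)
n_4 = (+0.8425, -0.5387)
n_5 = (+0.9536, +0.3011)
n_6 = (+0.1937, +0.9811)
  (0,1): δ = 125.86°  ·
  (0,2): δ = 87.82°  ·
  (0,3): δ = 51.82°  ✓
  (0,4): δ = 4.58°  ✓
  (0,5): δ = 45.54°  ✓
  (0,6): δ = 106.84°  ·
  (1,2): δ = 141.96°  ·
  (1,3): δ = 105.96°  ·
  (1,4): δ = 58.72°  ·
  (1,5): δ = 8.60°  ✓
  (1,6): δ = 52.70°  ✓
  (2,3): δ = 144.00°  ·
  (2,4): δ = 96.77°  ·
  (2,5): δ = 46.64°  ✓
  (2,6): δ = 14.66°  ✓
  (3,4): δ = 132.76°  ·
  (3,5): δ = 82.64°  ·
  (3,6): δ = 21.34°  ✓
  (4,5): δ = 129.88°  ·
  (4,6): δ = 68.57°  ·
  (5,6): δ = 118.70°  ·
antipodal pairs: 8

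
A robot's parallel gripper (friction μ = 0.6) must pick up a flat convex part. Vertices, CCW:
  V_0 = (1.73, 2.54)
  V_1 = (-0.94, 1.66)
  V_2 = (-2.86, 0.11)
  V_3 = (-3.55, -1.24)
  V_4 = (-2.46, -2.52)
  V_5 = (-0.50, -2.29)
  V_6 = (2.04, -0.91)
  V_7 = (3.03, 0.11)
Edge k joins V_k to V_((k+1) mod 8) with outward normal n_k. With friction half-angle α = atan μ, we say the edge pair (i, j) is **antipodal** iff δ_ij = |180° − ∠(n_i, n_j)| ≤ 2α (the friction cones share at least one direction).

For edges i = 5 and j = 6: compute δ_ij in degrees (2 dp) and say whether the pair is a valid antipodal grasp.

δ = 162.66°, invalid

α = atan 0.6 = 30.96°;  2α = 61.93°
edge 5: e_5 = (+2.54, +1.38);  n_5 = (+0.4774, -0.8787)
edge 6: e_6 = (+0.99, +1.02);  n_6 = (+0.7176, -0.6965)
∠(n_5, n_6) = 17.34°
δ = |180° − 17.34°| = 162.66°
162.66° > 2α = 61.93°  →  invalid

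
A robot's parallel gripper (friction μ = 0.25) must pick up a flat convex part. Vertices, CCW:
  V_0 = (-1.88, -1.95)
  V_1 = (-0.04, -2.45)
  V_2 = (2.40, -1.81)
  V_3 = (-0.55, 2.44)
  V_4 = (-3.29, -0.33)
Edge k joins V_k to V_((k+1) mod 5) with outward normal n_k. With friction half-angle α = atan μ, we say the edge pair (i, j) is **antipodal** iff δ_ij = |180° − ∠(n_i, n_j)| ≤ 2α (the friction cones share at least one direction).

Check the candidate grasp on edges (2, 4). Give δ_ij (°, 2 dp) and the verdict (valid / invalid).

α = atan 0.25 = 14.04°;  2α = 28.07°
edge 2: e_2 = (-2.95, +4.25);  n_2 = (+0.8215, +0.5702)
edge 4: e_4 = (+1.41, -1.62);  n_4 = (-0.7543, -0.6565)
∠(n_2, n_4) = 173.73°
δ = |180° − 173.73°| = 6.27°
6.27° ≤ 2α = 28.07°  →  valid

δ = 6.27°, valid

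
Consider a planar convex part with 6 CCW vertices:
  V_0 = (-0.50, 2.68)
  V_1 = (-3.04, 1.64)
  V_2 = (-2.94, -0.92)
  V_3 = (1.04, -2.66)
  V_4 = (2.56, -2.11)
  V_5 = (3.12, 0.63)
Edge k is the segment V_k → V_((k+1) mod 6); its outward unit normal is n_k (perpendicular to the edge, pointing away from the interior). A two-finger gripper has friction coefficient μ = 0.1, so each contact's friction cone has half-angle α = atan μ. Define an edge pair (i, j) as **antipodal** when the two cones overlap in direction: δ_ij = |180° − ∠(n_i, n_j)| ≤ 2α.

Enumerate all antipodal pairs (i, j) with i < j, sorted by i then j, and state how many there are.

count = 2; pairs: (0,3), (2,5)

α = atan 0.1 = 5.71°;  2α = 11.42°
n_0 = (-0.3789, +0.9254)
n_1 = (-0.9992, -0.0390)
n_2 = (-0.4006, -0.9163)
n_3 = (+0.3403, -0.9403)
n_4 = (+0.9797, -0.2002)
n_5 = (+0.4928, +0.8702)
  (0,1): δ = 110.03°  ·
  (0,2): δ = 45.88°  ·
  (0,3): δ = 2.37°  ✓
  (0,4): δ = 56.18°  ·
  (0,5): δ = 128.21°  ·
  (1,2): δ = 115.85°  ·
  (1,3): δ = 72.34°  ·
  (1,4): δ = 13.79°  ·
  (1,5): δ = 58.24°  ·
  (2,3): δ = 136.49°  ·
  (2,4): δ = 77.94°  ·
  (2,5): δ = 5.91°  ✓
  (3,4): δ = 121.44°  ·
  (3,5): δ = 49.42°  ·
  (4,5): δ = 107.97°  ·
antipodal pairs: 2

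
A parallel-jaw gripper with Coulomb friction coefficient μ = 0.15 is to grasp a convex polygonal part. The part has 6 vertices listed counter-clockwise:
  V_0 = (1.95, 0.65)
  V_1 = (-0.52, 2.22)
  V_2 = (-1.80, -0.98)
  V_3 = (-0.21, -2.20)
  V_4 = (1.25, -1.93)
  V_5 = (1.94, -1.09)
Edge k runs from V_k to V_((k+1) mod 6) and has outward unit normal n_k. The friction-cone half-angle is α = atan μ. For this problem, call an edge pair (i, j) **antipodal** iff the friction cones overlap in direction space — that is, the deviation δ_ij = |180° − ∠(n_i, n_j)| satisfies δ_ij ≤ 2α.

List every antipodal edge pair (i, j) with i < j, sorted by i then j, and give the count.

α = atan 0.15 = 8.53°;  2α = 17.06°
n_0 = (+0.5364, +0.8439)
n_1 = (-0.9285, +0.3714)
n_2 = (-0.6087, -0.7934)
n_3 = (+0.1818, -0.9833)
n_4 = (+0.7727, -0.6347)
n_5 = (+1.0000, -0.0057)
  (0,1): δ = 79.36°  ·
  (0,2): δ = 5.06°  ✓
  (0,3): δ = 42.92°  ·
  (0,4): δ = 83.04°  ·
  (0,5): δ = 122.11°  ·
  (1,2): δ = 105.70°  ·
  (1,3): δ = 57.72°  ·
  (1,4): δ = 17.60°  ·
  (1,5): δ = 21.47°  ·
  (2,3): δ = 132.02°  ·
  (2,4): δ = 91.90°  ·
  (2,5): δ = 52.83°  ·
  (3,4): δ = 139.88°  ·
  (3,5): δ = 100.81°  ·
  (4,5): δ = 140.93°  ·
antipodal pairs: 1

count = 1; pairs: (0,2)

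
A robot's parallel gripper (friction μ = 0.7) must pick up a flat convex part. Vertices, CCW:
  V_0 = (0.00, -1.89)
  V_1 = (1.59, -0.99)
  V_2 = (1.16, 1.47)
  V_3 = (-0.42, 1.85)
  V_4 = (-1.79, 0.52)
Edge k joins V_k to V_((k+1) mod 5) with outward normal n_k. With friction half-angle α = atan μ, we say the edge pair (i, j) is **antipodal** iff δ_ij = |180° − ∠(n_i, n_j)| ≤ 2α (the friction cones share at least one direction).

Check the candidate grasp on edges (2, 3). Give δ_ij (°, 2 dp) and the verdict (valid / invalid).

δ = 122.33°, invalid

α = atan 0.7 = 34.99°;  2α = 69.98°
edge 2: e_2 = (-1.58, +0.38);  n_2 = (+0.2338, +0.9723)
edge 3: e_3 = (-1.37, -1.33);  n_3 = (-0.6966, +0.7175)
∠(n_2, n_3) = 57.67°
δ = |180° − 57.67°| = 122.33°
122.33° > 2α = 69.98°  →  invalid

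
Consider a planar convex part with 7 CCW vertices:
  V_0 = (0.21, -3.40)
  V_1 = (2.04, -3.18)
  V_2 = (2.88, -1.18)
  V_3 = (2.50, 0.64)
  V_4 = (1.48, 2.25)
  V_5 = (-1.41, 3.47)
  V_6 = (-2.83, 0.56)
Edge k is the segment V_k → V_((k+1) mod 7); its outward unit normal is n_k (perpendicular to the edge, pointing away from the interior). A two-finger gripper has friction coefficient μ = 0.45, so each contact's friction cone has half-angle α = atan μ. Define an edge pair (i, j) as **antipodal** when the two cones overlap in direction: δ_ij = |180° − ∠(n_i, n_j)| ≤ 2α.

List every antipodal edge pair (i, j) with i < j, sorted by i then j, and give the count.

α = atan 0.45 = 24.23°;  2α = 48.46°
n_0 = (+0.1194, -0.9929)
n_1 = (+0.9220, -0.3872)
n_2 = (+0.9789, +0.2044)
n_3 = (+0.8447, +0.5352)
n_4 = (+0.3889, +0.9213)
n_5 = (-0.8987, +0.4385)
n_6 = (-0.7932, -0.6089)
  (0,1): δ = 119.64°  ·
  (0,2): δ = 85.06°  ·
  (0,3): δ = 64.50°  ·
  (0,4): δ = 29.74°  ✓
  (0,5): δ = 57.13°  ·
  (0,6): δ = 120.66°  ·
  (1,2): δ = 145.42°  ·
  (1,3): δ = 124.86°  ·
  (1,4): δ = 90.10°  ·
  (1,5): δ = 3.23°  ✓
  (1,6): δ = 60.30°  ·
  (2,3): δ = 159.44°  ·
  (2,4): δ = 124.68°  ·
  (2,5): δ = 37.80°  ✓
  (2,6): δ = 25.72°  ✓
  (3,4): δ = 145.24°  ·
  (3,5): δ = 58.37°  ·
  (3,6): δ = 5.16°  ✓
  (4,5): δ = 93.12°  ·
  (4,6): δ = 29.60°  ✓
  (5,6): δ = 116.48°  ·
antipodal pairs: 6

count = 6; pairs: (0,4), (1,5), (2,5), (2,6), (3,6), (4,6)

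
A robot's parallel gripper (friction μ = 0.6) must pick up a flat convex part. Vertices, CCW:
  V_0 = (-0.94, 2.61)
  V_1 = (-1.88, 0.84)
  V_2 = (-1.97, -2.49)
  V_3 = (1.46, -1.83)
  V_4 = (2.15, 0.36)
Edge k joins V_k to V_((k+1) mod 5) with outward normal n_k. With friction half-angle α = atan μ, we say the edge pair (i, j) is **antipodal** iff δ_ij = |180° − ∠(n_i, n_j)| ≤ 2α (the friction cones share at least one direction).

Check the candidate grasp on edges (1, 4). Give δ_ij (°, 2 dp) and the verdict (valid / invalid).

α = atan 0.6 = 30.96°;  2α = 61.93°
edge 1: e_1 = (-0.09, -3.33);  n_1 = (-0.9996, +0.0270)
edge 4: e_4 = (-3.09, +2.25);  n_4 = (+0.5886, +0.8084)
∠(n_1, n_4) = 124.51°
δ = |180° − 124.51°| = 55.49°
55.49° ≤ 2α = 61.93°  →  valid

δ = 55.49°, valid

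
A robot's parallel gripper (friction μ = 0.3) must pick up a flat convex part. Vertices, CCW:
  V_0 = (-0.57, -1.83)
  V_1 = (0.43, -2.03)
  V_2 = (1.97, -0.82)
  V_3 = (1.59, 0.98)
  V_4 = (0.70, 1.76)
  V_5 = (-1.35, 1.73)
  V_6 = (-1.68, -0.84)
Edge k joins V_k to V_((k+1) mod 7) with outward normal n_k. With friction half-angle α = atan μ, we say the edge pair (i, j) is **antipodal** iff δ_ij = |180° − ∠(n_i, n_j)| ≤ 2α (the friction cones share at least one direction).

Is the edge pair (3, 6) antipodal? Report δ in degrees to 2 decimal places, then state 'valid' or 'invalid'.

δ = 0.50°, valid

α = atan 0.3 = 16.70°;  2α = 33.40°
edge 3: e_3 = (-0.89, +0.78);  n_3 = (+0.6591, +0.7521)
edge 6: e_6 = (+1.11, -0.99);  n_6 = (-0.6656, -0.7463)
∠(n_3, n_6) = 179.50°
δ = |180° − 179.50°| = 0.50°
0.50° ≤ 2α = 33.40°  →  valid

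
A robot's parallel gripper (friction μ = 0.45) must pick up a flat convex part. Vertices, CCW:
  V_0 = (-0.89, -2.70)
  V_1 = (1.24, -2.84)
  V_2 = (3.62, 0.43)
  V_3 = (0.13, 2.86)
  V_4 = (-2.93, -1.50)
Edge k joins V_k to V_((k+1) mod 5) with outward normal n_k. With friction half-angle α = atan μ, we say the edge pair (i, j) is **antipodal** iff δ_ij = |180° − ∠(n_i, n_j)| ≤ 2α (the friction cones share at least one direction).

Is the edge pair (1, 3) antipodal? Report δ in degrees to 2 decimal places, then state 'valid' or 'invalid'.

α = atan 0.45 = 24.23°;  2α = 48.46°
edge 1: e_1 = (+2.38, +3.27);  n_1 = (+0.8085, -0.5885)
edge 3: e_3 = (-3.06, -4.36);  n_3 = (-0.8185, +0.5745)
∠(n_1, n_3) = 179.01°
δ = |180° − 179.01°| = 0.99°
0.99° ≤ 2α = 48.46°  →  valid

δ = 0.99°, valid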